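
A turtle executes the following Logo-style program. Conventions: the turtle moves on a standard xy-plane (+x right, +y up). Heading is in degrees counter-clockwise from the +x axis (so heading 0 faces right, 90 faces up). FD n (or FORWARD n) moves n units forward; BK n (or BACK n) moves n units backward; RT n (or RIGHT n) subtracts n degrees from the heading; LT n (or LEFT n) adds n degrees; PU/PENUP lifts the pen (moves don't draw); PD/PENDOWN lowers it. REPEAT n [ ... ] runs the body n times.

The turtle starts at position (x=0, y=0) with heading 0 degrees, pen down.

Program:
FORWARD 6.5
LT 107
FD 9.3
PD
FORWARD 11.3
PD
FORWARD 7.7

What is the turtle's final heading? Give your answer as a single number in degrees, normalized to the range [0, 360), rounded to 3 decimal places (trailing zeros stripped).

Executing turtle program step by step:
Start: pos=(0,0), heading=0, pen down
FD 6.5: (0,0) -> (6.5,0) [heading=0, draw]
LT 107: heading 0 -> 107
FD 9.3: (6.5,0) -> (3.781,8.894) [heading=107, draw]
PD: pen down
FD 11.3: (3.781,8.894) -> (0.477,19.7) [heading=107, draw]
PD: pen down
FD 7.7: (0.477,19.7) -> (-1.774,27.063) [heading=107, draw]
Final: pos=(-1.774,27.063), heading=107, 4 segment(s) drawn

Answer: 107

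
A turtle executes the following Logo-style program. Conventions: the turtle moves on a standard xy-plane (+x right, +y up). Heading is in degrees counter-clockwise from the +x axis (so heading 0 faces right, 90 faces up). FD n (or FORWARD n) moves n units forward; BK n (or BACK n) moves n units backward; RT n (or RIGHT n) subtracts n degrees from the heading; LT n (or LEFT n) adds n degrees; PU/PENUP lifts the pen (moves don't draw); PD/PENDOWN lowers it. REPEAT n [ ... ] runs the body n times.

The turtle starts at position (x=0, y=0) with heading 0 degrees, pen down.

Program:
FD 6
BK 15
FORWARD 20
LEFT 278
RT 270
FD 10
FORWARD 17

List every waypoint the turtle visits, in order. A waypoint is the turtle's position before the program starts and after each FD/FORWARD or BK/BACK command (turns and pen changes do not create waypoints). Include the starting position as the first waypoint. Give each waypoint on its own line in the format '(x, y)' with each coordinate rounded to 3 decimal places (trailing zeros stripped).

Answer: (0, 0)
(6, 0)
(-9, 0)
(11, 0)
(20.903, 1.392)
(37.737, 3.758)

Derivation:
Executing turtle program step by step:
Start: pos=(0,0), heading=0, pen down
FD 6: (0,0) -> (6,0) [heading=0, draw]
BK 15: (6,0) -> (-9,0) [heading=0, draw]
FD 20: (-9,0) -> (11,0) [heading=0, draw]
LT 278: heading 0 -> 278
RT 270: heading 278 -> 8
FD 10: (11,0) -> (20.903,1.392) [heading=8, draw]
FD 17: (20.903,1.392) -> (37.737,3.758) [heading=8, draw]
Final: pos=(37.737,3.758), heading=8, 5 segment(s) drawn
Waypoints (6 total):
(0, 0)
(6, 0)
(-9, 0)
(11, 0)
(20.903, 1.392)
(37.737, 3.758)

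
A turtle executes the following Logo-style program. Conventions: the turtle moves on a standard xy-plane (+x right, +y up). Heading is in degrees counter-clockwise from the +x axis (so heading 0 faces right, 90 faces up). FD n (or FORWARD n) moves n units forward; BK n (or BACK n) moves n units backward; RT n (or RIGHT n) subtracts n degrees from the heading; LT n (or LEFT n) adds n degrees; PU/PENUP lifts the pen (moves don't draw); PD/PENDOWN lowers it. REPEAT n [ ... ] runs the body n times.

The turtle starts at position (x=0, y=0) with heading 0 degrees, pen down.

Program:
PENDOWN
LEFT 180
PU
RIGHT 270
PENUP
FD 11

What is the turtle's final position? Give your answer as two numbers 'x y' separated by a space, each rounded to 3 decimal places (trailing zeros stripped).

Executing turtle program step by step:
Start: pos=(0,0), heading=0, pen down
PD: pen down
LT 180: heading 0 -> 180
PU: pen up
RT 270: heading 180 -> 270
PU: pen up
FD 11: (0,0) -> (0,-11) [heading=270, move]
Final: pos=(0,-11), heading=270, 0 segment(s) drawn

Answer: 0 -11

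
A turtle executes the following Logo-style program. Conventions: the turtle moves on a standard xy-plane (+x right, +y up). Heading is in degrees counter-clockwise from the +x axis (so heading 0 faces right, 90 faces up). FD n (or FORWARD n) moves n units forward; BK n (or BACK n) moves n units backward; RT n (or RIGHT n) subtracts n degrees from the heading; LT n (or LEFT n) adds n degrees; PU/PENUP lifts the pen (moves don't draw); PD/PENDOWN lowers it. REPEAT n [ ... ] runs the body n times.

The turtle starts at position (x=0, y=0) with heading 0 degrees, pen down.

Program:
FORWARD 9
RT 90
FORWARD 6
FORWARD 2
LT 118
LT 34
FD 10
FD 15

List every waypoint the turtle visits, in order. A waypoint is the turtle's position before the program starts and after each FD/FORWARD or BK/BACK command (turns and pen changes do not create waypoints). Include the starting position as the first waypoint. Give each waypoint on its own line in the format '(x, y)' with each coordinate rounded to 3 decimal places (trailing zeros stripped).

Answer: (0, 0)
(9, 0)
(9, -6)
(9, -8)
(13.695, 0.829)
(20.737, 14.074)

Derivation:
Executing turtle program step by step:
Start: pos=(0,0), heading=0, pen down
FD 9: (0,0) -> (9,0) [heading=0, draw]
RT 90: heading 0 -> 270
FD 6: (9,0) -> (9,-6) [heading=270, draw]
FD 2: (9,-6) -> (9,-8) [heading=270, draw]
LT 118: heading 270 -> 28
LT 34: heading 28 -> 62
FD 10: (9,-8) -> (13.695,0.829) [heading=62, draw]
FD 15: (13.695,0.829) -> (20.737,14.074) [heading=62, draw]
Final: pos=(20.737,14.074), heading=62, 5 segment(s) drawn
Waypoints (6 total):
(0, 0)
(9, 0)
(9, -6)
(9, -8)
(13.695, 0.829)
(20.737, 14.074)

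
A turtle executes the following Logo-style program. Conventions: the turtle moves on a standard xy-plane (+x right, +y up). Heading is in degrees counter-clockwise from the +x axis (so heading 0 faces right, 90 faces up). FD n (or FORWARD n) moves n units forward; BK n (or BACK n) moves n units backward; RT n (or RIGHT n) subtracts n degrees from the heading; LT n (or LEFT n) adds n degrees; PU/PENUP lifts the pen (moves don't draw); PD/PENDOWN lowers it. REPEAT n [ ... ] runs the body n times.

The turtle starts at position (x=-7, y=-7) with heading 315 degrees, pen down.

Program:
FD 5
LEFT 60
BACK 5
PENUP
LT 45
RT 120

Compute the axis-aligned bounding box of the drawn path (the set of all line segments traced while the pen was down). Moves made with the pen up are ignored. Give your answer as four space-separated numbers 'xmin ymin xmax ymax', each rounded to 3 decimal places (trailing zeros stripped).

Answer: -8.294 -11.83 -3.464 -7

Derivation:
Executing turtle program step by step:
Start: pos=(-7,-7), heading=315, pen down
FD 5: (-7,-7) -> (-3.464,-10.536) [heading=315, draw]
LT 60: heading 315 -> 15
BK 5: (-3.464,-10.536) -> (-8.294,-11.83) [heading=15, draw]
PU: pen up
LT 45: heading 15 -> 60
RT 120: heading 60 -> 300
Final: pos=(-8.294,-11.83), heading=300, 2 segment(s) drawn

Segment endpoints: x in {-8.294, -7, -3.464}, y in {-11.83, -10.536, -7}
xmin=-8.294, ymin=-11.83, xmax=-3.464, ymax=-7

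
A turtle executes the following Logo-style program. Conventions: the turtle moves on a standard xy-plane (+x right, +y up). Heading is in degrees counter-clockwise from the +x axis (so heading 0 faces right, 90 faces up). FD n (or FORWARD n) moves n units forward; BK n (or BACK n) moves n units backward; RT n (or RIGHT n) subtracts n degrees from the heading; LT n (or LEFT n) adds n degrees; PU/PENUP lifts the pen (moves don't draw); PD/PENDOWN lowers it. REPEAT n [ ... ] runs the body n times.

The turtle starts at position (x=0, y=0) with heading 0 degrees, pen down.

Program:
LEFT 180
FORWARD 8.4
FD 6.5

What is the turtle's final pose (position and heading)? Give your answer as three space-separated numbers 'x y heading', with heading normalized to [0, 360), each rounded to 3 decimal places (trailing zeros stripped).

Executing turtle program step by step:
Start: pos=(0,0), heading=0, pen down
LT 180: heading 0 -> 180
FD 8.4: (0,0) -> (-8.4,0) [heading=180, draw]
FD 6.5: (-8.4,0) -> (-14.9,0) [heading=180, draw]
Final: pos=(-14.9,0), heading=180, 2 segment(s) drawn

Answer: -14.9 0 180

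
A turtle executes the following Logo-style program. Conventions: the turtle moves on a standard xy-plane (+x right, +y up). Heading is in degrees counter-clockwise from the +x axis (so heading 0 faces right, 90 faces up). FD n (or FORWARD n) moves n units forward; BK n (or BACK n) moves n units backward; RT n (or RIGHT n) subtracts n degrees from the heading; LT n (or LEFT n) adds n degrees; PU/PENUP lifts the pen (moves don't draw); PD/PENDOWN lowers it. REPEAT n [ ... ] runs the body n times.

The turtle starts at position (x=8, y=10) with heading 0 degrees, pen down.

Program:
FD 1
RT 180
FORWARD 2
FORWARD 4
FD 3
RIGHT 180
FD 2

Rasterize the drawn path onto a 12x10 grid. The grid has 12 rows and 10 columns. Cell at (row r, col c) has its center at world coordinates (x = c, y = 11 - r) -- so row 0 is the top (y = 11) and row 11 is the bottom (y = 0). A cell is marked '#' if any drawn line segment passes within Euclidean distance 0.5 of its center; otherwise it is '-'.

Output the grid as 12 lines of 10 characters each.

Segment 0: (8,10) -> (9,10)
Segment 1: (9,10) -> (7,10)
Segment 2: (7,10) -> (3,10)
Segment 3: (3,10) -> (0,10)
Segment 4: (0,10) -> (2,10)

Answer: ----------
##########
----------
----------
----------
----------
----------
----------
----------
----------
----------
----------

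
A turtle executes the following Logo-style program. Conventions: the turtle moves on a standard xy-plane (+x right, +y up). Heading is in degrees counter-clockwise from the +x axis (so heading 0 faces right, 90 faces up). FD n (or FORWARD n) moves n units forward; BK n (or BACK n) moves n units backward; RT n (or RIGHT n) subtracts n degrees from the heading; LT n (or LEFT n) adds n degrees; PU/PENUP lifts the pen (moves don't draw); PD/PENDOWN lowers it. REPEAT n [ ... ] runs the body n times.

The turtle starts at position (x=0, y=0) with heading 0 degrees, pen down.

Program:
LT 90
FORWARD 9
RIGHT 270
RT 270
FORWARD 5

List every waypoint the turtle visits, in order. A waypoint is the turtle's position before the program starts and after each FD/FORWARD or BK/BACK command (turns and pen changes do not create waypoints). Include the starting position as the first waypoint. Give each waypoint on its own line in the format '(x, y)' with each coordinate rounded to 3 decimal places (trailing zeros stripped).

Executing turtle program step by step:
Start: pos=(0,0), heading=0, pen down
LT 90: heading 0 -> 90
FD 9: (0,0) -> (0,9) [heading=90, draw]
RT 270: heading 90 -> 180
RT 270: heading 180 -> 270
FD 5: (0,9) -> (0,4) [heading=270, draw]
Final: pos=(0,4), heading=270, 2 segment(s) drawn
Waypoints (3 total):
(0, 0)
(0, 9)
(0, 4)

Answer: (0, 0)
(0, 9)
(0, 4)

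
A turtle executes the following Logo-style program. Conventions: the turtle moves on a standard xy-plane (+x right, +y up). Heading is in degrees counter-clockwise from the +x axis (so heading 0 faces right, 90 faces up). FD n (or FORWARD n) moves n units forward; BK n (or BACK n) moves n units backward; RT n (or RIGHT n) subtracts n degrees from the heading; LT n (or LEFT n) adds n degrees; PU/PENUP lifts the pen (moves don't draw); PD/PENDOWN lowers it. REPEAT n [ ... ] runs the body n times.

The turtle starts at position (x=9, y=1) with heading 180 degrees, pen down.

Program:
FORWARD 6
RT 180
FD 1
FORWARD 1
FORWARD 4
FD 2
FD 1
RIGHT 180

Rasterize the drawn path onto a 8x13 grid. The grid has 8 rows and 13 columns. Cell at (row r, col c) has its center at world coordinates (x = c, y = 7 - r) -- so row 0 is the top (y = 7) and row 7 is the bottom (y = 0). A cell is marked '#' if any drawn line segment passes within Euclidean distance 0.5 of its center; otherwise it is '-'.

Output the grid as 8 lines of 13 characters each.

Segment 0: (9,1) -> (3,1)
Segment 1: (3,1) -> (4,1)
Segment 2: (4,1) -> (5,1)
Segment 3: (5,1) -> (9,1)
Segment 4: (9,1) -> (11,1)
Segment 5: (11,1) -> (12,1)

Answer: -------------
-------------
-------------
-------------
-------------
-------------
---##########
-------------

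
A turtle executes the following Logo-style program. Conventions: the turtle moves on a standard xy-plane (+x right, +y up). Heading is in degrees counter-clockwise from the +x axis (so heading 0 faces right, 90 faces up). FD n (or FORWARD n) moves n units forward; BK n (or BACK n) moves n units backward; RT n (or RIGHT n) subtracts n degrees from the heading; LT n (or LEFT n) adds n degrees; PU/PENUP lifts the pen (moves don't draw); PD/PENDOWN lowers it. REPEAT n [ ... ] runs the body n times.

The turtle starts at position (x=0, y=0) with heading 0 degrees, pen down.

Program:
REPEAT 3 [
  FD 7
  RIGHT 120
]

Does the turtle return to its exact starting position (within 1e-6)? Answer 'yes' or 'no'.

Executing turtle program step by step:
Start: pos=(0,0), heading=0, pen down
REPEAT 3 [
  -- iteration 1/3 --
  FD 7: (0,0) -> (7,0) [heading=0, draw]
  RT 120: heading 0 -> 240
  -- iteration 2/3 --
  FD 7: (7,0) -> (3.5,-6.062) [heading=240, draw]
  RT 120: heading 240 -> 120
  -- iteration 3/3 --
  FD 7: (3.5,-6.062) -> (0,0) [heading=120, draw]
  RT 120: heading 120 -> 0
]
Final: pos=(0,0), heading=0, 3 segment(s) drawn

Start position: (0, 0)
Final position: (0, 0)
Distance = 0; < 1e-6 -> CLOSED

Answer: yes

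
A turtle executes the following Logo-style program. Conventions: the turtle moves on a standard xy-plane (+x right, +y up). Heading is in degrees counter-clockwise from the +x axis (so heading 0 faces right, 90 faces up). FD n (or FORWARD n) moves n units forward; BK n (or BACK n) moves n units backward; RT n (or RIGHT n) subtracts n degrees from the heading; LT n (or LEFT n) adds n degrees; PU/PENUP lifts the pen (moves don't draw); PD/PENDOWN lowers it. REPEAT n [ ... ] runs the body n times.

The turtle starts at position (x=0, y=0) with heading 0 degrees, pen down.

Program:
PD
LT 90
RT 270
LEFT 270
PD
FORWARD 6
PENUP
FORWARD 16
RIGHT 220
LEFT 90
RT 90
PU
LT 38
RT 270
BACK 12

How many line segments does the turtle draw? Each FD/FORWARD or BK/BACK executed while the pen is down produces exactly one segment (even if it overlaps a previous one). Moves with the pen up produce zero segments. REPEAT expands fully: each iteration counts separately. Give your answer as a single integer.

Executing turtle program step by step:
Start: pos=(0,0), heading=0, pen down
PD: pen down
LT 90: heading 0 -> 90
RT 270: heading 90 -> 180
LT 270: heading 180 -> 90
PD: pen down
FD 6: (0,0) -> (0,6) [heading=90, draw]
PU: pen up
FD 16: (0,6) -> (0,22) [heading=90, move]
RT 220: heading 90 -> 230
LT 90: heading 230 -> 320
RT 90: heading 320 -> 230
PU: pen up
LT 38: heading 230 -> 268
RT 270: heading 268 -> 358
BK 12: (0,22) -> (-11.993,22.419) [heading=358, move]
Final: pos=(-11.993,22.419), heading=358, 1 segment(s) drawn
Segments drawn: 1

Answer: 1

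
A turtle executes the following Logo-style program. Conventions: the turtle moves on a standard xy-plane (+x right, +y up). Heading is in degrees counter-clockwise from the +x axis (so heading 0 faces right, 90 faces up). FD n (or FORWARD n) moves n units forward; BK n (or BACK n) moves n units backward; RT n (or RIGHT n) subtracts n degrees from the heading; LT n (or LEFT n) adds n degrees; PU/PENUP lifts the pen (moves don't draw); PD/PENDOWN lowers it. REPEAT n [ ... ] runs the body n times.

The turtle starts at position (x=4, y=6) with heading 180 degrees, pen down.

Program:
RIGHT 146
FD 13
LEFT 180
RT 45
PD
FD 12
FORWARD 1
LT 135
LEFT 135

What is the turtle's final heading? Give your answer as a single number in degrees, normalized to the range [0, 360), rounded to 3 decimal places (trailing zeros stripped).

Executing turtle program step by step:
Start: pos=(4,6), heading=180, pen down
RT 146: heading 180 -> 34
FD 13: (4,6) -> (14.777,13.27) [heading=34, draw]
LT 180: heading 34 -> 214
RT 45: heading 214 -> 169
PD: pen down
FD 12: (14.777,13.27) -> (2.998,15.559) [heading=169, draw]
FD 1: (2.998,15.559) -> (2.016,15.75) [heading=169, draw]
LT 135: heading 169 -> 304
LT 135: heading 304 -> 79
Final: pos=(2.016,15.75), heading=79, 3 segment(s) drawn

Answer: 79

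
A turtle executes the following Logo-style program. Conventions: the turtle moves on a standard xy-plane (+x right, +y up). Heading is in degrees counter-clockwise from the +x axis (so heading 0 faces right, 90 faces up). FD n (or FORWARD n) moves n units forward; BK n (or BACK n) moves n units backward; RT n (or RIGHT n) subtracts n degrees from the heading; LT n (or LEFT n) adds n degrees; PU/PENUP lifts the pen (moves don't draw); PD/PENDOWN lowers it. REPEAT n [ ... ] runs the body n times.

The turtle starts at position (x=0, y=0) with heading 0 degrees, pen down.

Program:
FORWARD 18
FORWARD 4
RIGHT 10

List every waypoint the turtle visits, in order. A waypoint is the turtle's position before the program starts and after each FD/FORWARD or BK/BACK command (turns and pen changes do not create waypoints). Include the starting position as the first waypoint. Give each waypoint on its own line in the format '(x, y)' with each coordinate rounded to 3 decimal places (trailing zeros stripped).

Executing turtle program step by step:
Start: pos=(0,0), heading=0, pen down
FD 18: (0,0) -> (18,0) [heading=0, draw]
FD 4: (18,0) -> (22,0) [heading=0, draw]
RT 10: heading 0 -> 350
Final: pos=(22,0), heading=350, 2 segment(s) drawn
Waypoints (3 total):
(0, 0)
(18, 0)
(22, 0)

Answer: (0, 0)
(18, 0)
(22, 0)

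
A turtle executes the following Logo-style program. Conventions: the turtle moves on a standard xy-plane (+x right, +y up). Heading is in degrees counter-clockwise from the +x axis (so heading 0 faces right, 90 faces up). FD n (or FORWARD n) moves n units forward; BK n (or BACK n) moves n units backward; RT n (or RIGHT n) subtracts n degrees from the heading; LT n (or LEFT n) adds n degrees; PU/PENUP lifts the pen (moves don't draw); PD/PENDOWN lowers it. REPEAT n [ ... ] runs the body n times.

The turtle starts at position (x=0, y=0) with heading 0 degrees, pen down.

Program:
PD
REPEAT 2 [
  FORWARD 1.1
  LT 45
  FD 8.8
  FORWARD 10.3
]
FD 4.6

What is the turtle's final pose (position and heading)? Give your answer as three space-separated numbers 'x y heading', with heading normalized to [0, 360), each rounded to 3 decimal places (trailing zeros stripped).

Answer: 15.384 37.984 90

Derivation:
Executing turtle program step by step:
Start: pos=(0,0), heading=0, pen down
PD: pen down
REPEAT 2 [
  -- iteration 1/2 --
  FD 1.1: (0,0) -> (1.1,0) [heading=0, draw]
  LT 45: heading 0 -> 45
  FD 8.8: (1.1,0) -> (7.323,6.223) [heading=45, draw]
  FD 10.3: (7.323,6.223) -> (14.606,13.506) [heading=45, draw]
  -- iteration 2/2 --
  FD 1.1: (14.606,13.506) -> (15.384,14.284) [heading=45, draw]
  LT 45: heading 45 -> 90
  FD 8.8: (15.384,14.284) -> (15.384,23.084) [heading=90, draw]
  FD 10.3: (15.384,23.084) -> (15.384,33.384) [heading=90, draw]
]
FD 4.6: (15.384,33.384) -> (15.384,37.984) [heading=90, draw]
Final: pos=(15.384,37.984), heading=90, 7 segment(s) drawn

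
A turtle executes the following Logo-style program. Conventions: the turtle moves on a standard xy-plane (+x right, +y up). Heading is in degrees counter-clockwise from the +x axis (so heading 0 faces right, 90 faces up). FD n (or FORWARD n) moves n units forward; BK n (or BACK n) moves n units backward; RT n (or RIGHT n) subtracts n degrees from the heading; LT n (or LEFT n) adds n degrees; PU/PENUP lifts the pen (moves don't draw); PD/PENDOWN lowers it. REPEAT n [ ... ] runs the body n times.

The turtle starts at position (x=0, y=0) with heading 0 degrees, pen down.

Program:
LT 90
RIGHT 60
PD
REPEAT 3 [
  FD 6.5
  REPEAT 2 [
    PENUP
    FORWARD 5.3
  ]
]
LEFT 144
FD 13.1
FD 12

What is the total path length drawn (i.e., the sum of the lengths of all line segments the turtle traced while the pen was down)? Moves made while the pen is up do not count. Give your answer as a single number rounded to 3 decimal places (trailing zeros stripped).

Executing turtle program step by step:
Start: pos=(0,0), heading=0, pen down
LT 90: heading 0 -> 90
RT 60: heading 90 -> 30
PD: pen down
REPEAT 3 [
  -- iteration 1/3 --
  FD 6.5: (0,0) -> (5.629,3.25) [heading=30, draw]
  REPEAT 2 [
    -- iteration 1/2 --
    PU: pen up
    FD 5.3: (5.629,3.25) -> (10.219,5.9) [heading=30, move]
    -- iteration 2/2 --
    PU: pen up
    FD 5.3: (10.219,5.9) -> (14.809,8.55) [heading=30, move]
  ]
  -- iteration 2/3 --
  FD 6.5: (14.809,8.55) -> (20.438,11.8) [heading=30, move]
  REPEAT 2 [
    -- iteration 1/2 --
    PU: pen up
    FD 5.3: (20.438,11.8) -> (25.028,14.45) [heading=30, move]
    -- iteration 2/2 --
    PU: pen up
    FD 5.3: (25.028,14.45) -> (29.618,17.1) [heading=30, move]
  ]
  -- iteration 3/3 --
  FD 6.5: (29.618,17.1) -> (35.247,20.35) [heading=30, move]
  REPEAT 2 [
    -- iteration 1/2 --
    PU: pen up
    FD 5.3: (35.247,20.35) -> (39.837,23) [heading=30, move]
    -- iteration 2/2 --
    PU: pen up
    FD 5.3: (39.837,23) -> (44.427,25.65) [heading=30, move]
  ]
]
LT 144: heading 30 -> 174
FD 13.1: (44.427,25.65) -> (31.399,27.019) [heading=174, move]
FD 12: (31.399,27.019) -> (19.465,28.274) [heading=174, move]
Final: pos=(19.465,28.274), heading=174, 1 segment(s) drawn

Segment lengths:
  seg 1: (0,0) -> (5.629,3.25), length = 6.5
Total = 6.5

Answer: 6.5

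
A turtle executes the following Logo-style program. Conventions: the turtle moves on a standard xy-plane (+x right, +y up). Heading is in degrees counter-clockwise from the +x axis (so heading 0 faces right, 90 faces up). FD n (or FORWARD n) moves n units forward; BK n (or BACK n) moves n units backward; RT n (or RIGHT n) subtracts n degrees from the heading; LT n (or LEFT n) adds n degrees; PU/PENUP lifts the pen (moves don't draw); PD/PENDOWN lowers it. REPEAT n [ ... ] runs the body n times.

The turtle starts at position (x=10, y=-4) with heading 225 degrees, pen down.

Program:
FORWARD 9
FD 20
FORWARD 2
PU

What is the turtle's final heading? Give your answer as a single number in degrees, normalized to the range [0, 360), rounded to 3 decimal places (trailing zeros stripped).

Executing turtle program step by step:
Start: pos=(10,-4), heading=225, pen down
FD 9: (10,-4) -> (3.636,-10.364) [heading=225, draw]
FD 20: (3.636,-10.364) -> (-10.506,-24.506) [heading=225, draw]
FD 2: (-10.506,-24.506) -> (-11.92,-25.92) [heading=225, draw]
PU: pen up
Final: pos=(-11.92,-25.92), heading=225, 3 segment(s) drawn

Answer: 225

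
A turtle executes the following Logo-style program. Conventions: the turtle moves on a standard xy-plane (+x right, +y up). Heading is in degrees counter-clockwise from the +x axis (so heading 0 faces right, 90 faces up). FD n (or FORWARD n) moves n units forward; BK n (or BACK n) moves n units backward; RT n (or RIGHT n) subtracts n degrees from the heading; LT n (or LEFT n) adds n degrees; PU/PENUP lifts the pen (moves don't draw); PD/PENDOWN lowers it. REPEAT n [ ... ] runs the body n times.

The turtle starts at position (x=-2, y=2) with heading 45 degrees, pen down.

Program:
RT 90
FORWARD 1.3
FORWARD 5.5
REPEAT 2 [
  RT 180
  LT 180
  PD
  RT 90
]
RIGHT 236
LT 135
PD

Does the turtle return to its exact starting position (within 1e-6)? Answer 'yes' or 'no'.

Executing turtle program step by step:
Start: pos=(-2,2), heading=45, pen down
RT 90: heading 45 -> 315
FD 1.3: (-2,2) -> (-1.081,1.081) [heading=315, draw]
FD 5.5: (-1.081,1.081) -> (2.808,-2.808) [heading=315, draw]
REPEAT 2 [
  -- iteration 1/2 --
  RT 180: heading 315 -> 135
  LT 180: heading 135 -> 315
  PD: pen down
  RT 90: heading 315 -> 225
  -- iteration 2/2 --
  RT 180: heading 225 -> 45
  LT 180: heading 45 -> 225
  PD: pen down
  RT 90: heading 225 -> 135
]
RT 236: heading 135 -> 259
LT 135: heading 259 -> 34
PD: pen down
Final: pos=(2.808,-2.808), heading=34, 2 segment(s) drawn

Start position: (-2, 2)
Final position: (2.808, -2.808)
Distance = 6.8; >= 1e-6 -> NOT closed

Answer: no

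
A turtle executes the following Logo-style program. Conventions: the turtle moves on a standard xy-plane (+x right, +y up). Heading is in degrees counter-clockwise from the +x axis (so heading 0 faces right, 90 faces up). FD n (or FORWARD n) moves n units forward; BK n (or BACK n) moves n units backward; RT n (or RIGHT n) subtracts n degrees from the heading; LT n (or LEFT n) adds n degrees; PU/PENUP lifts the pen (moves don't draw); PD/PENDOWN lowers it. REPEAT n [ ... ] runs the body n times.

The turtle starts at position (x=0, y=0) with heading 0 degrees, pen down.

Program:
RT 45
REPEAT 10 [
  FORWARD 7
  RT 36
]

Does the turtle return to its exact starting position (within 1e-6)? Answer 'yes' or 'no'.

Executing turtle program step by step:
Start: pos=(0,0), heading=0, pen down
RT 45: heading 0 -> 315
REPEAT 10 [
  -- iteration 1/10 --
  FD 7: (0,0) -> (4.95,-4.95) [heading=315, draw]
  RT 36: heading 315 -> 279
  -- iteration 2/10 --
  FD 7: (4.95,-4.95) -> (6.045,-11.864) [heading=279, draw]
  RT 36: heading 279 -> 243
  -- iteration 3/10 --
  FD 7: (6.045,-11.864) -> (2.867,-18.101) [heading=243, draw]
  RT 36: heading 243 -> 207
  -- iteration 4/10 --
  FD 7: (2.867,-18.101) -> (-3.37,-21.279) [heading=207, draw]
  RT 36: heading 207 -> 171
  -- iteration 5/10 --
  FD 7: (-3.37,-21.279) -> (-10.284,-20.184) [heading=171, draw]
  RT 36: heading 171 -> 135
  -- iteration 6/10 --
  FD 7: (-10.284,-20.184) -> (-15.234,-15.234) [heading=135, draw]
  RT 36: heading 135 -> 99
  -- iteration 7/10 --
  FD 7: (-15.234,-15.234) -> (-16.329,-8.32) [heading=99, draw]
  RT 36: heading 99 -> 63
  -- iteration 8/10 --
  FD 7: (-16.329,-8.32) -> (-13.151,-2.083) [heading=63, draw]
  RT 36: heading 63 -> 27
  -- iteration 9/10 --
  FD 7: (-13.151,-2.083) -> (-6.914,1.095) [heading=27, draw]
  RT 36: heading 27 -> 351
  -- iteration 10/10 --
  FD 7: (-6.914,1.095) -> (0,0) [heading=351, draw]
  RT 36: heading 351 -> 315
]
Final: pos=(0,0), heading=315, 10 segment(s) drawn

Start position: (0, 0)
Final position: (0, 0)
Distance = 0; < 1e-6 -> CLOSED

Answer: yes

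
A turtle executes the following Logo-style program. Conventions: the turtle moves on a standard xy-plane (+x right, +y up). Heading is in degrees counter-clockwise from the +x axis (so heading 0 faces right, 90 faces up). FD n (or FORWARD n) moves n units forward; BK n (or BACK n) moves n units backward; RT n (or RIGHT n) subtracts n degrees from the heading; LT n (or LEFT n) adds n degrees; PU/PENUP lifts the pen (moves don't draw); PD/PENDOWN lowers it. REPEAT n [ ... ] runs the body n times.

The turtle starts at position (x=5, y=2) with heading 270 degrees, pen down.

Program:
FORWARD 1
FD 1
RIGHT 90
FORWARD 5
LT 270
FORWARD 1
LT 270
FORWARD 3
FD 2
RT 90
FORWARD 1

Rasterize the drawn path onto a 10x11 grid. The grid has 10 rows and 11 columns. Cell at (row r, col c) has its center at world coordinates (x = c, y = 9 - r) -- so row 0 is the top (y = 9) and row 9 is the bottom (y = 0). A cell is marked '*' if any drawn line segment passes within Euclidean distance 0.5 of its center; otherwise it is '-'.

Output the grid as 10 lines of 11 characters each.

Answer: -----------
-----------
-----------
-----------
-----------
-----------
-----------
-----*-----
******-----
******-----

Derivation:
Segment 0: (5,2) -> (5,1)
Segment 1: (5,1) -> (5,0)
Segment 2: (5,0) -> (0,0)
Segment 3: (0,0) -> (0,1)
Segment 4: (0,1) -> (3,1)
Segment 5: (3,1) -> (5,1)
Segment 6: (5,1) -> (5,-0)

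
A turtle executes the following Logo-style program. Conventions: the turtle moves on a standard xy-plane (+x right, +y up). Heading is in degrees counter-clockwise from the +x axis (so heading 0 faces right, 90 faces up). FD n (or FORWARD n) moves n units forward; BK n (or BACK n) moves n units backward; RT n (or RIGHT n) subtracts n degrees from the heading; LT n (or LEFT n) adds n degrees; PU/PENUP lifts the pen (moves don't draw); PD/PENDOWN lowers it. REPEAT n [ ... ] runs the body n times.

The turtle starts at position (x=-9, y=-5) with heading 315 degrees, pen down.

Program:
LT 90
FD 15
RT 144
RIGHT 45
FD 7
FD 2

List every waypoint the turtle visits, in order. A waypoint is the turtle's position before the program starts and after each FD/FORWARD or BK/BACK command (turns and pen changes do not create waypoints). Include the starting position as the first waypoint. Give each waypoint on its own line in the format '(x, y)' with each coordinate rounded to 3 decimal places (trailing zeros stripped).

Executing turtle program step by step:
Start: pos=(-9,-5), heading=315, pen down
LT 90: heading 315 -> 45
FD 15: (-9,-5) -> (1.607,5.607) [heading=45, draw]
RT 144: heading 45 -> 261
RT 45: heading 261 -> 216
FD 7: (1.607,5.607) -> (-4.057,1.492) [heading=216, draw]
FD 2: (-4.057,1.492) -> (-5.675,0.317) [heading=216, draw]
Final: pos=(-5.675,0.317), heading=216, 3 segment(s) drawn
Waypoints (4 total):
(-9, -5)
(1.607, 5.607)
(-4.057, 1.492)
(-5.675, 0.317)

Answer: (-9, -5)
(1.607, 5.607)
(-4.057, 1.492)
(-5.675, 0.317)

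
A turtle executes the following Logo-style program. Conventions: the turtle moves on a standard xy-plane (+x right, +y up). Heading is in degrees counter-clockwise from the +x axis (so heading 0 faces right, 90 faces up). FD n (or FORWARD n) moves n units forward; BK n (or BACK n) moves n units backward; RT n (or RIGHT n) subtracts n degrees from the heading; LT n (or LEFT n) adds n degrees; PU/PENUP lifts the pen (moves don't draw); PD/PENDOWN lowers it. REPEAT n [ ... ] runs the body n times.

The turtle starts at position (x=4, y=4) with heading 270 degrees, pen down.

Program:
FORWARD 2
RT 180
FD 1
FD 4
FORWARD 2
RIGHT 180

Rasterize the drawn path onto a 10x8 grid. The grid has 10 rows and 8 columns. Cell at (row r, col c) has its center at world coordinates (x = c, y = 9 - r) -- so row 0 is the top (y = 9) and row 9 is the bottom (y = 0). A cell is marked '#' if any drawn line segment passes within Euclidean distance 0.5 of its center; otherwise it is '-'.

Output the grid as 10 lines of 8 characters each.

Answer: ----#---
----#---
----#---
----#---
----#---
----#---
----#---
----#---
--------
--------

Derivation:
Segment 0: (4,4) -> (4,2)
Segment 1: (4,2) -> (4,3)
Segment 2: (4,3) -> (4,7)
Segment 3: (4,7) -> (4,9)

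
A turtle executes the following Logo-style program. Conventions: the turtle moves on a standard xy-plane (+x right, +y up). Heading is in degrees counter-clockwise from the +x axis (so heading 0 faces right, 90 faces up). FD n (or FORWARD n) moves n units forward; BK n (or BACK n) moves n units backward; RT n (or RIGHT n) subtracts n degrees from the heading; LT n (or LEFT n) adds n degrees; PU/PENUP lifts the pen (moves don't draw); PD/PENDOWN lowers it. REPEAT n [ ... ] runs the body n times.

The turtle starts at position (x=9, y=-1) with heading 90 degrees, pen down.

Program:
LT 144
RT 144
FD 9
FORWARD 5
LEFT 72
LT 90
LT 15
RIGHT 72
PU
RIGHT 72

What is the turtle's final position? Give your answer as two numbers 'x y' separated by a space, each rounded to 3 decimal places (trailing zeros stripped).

Answer: 9 13

Derivation:
Executing turtle program step by step:
Start: pos=(9,-1), heading=90, pen down
LT 144: heading 90 -> 234
RT 144: heading 234 -> 90
FD 9: (9,-1) -> (9,8) [heading=90, draw]
FD 5: (9,8) -> (9,13) [heading=90, draw]
LT 72: heading 90 -> 162
LT 90: heading 162 -> 252
LT 15: heading 252 -> 267
RT 72: heading 267 -> 195
PU: pen up
RT 72: heading 195 -> 123
Final: pos=(9,13), heading=123, 2 segment(s) drawn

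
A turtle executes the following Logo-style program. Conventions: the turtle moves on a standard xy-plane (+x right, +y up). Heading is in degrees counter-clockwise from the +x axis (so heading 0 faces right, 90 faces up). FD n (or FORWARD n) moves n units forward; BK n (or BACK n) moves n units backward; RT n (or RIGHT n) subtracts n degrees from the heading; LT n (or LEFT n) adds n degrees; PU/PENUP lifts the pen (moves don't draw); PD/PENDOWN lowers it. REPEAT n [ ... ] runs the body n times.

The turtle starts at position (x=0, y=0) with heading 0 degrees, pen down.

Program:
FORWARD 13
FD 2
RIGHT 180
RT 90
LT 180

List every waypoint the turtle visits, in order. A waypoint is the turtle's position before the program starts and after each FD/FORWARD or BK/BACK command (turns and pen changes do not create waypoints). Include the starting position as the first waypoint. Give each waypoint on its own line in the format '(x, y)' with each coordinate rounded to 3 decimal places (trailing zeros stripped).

Answer: (0, 0)
(13, 0)
(15, 0)

Derivation:
Executing turtle program step by step:
Start: pos=(0,0), heading=0, pen down
FD 13: (0,0) -> (13,0) [heading=0, draw]
FD 2: (13,0) -> (15,0) [heading=0, draw]
RT 180: heading 0 -> 180
RT 90: heading 180 -> 90
LT 180: heading 90 -> 270
Final: pos=(15,0), heading=270, 2 segment(s) drawn
Waypoints (3 total):
(0, 0)
(13, 0)
(15, 0)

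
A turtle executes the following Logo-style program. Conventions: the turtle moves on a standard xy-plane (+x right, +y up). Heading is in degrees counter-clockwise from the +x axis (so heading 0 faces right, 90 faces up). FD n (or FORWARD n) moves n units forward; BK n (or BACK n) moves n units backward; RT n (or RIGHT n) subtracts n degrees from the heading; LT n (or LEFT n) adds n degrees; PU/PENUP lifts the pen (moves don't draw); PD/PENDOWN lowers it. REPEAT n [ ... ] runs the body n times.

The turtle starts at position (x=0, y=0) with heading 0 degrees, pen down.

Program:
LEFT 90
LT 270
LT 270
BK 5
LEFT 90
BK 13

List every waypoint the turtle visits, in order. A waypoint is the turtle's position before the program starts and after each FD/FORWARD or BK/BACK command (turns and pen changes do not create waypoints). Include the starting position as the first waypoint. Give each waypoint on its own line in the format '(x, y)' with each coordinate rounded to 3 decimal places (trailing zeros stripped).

Answer: (0, 0)
(0, 5)
(-13, 5)

Derivation:
Executing turtle program step by step:
Start: pos=(0,0), heading=0, pen down
LT 90: heading 0 -> 90
LT 270: heading 90 -> 0
LT 270: heading 0 -> 270
BK 5: (0,0) -> (0,5) [heading=270, draw]
LT 90: heading 270 -> 0
BK 13: (0,5) -> (-13,5) [heading=0, draw]
Final: pos=(-13,5), heading=0, 2 segment(s) drawn
Waypoints (3 total):
(0, 0)
(0, 5)
(-13, 5)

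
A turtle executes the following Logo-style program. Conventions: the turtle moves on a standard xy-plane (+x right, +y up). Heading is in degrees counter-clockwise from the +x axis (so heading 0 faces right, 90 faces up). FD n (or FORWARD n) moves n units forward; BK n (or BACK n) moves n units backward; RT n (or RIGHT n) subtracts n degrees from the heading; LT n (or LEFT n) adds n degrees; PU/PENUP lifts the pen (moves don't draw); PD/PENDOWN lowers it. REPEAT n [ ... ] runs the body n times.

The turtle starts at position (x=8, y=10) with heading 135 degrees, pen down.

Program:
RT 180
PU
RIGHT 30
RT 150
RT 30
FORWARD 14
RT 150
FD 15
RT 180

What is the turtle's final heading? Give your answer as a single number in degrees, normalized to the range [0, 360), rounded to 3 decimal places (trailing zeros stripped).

Answer: 135

Derivation:
Executing turtle program step by step:
Start: pos=(8,10), heading=135, pen down
RT 180: heading 135 -> 315
PU: pen up
RT 30: heading 315 -> 285
RT 150: heading 285 -> 135
RT 30: heading 135 -> 105
FD 14: (8,10) -> (4.377,23.523) [heading=105, move]
RT 150: heading 105 -> 315
FD 15: (4.377,23.523) -> (14.983,12.916) [heading=315, move]
RT 180: heading 315 -> 135
Final: pos=(14.983,12.916), heading=135, 0 segment(s) drawn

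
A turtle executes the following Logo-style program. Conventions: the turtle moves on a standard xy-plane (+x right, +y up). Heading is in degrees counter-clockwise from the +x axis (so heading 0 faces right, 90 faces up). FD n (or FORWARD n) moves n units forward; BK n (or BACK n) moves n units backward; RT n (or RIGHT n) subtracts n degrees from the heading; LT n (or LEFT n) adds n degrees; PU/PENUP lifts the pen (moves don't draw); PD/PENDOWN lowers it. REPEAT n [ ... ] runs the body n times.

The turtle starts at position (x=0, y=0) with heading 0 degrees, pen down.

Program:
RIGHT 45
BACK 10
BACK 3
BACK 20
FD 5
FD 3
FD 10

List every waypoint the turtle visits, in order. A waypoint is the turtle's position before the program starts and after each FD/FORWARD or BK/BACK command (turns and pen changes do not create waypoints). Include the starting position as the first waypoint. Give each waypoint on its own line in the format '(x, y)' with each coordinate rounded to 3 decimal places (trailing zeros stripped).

Executing turtle program step by step:
Start: pos=(0,0), heading=0, pen down
RT 45: heading 0 -> 315
BK 10: (0,0) -> (-7.071,7.071) [heading=315, draw]
BK 3: (-7.071,7.071) -> (-9.192,9.192) [heading=315, draw]
BK 20: (-9.192,9.192) -> (-23.335,23.335) [heading=315, draw]
FD 5: (-23.335,23.335) -> (-19.799,19.799) [heading=315, draw]
FD 3: (-19.799,19.799) -> (-17.678,17.678) [heading=315, draw]
FD 10: (-17.678,17.678) -> (-10.607,10.607) [heading=315, draw]
Final: pos=(-10.607,10.607), heading=315, 6 segment(s) drawn
Waypoints (7 total):
(0, 0)
(-7.071, 7.071)
(-9.192, 9.192)
(-23.335, 23.335)
(-19.799, 19.799)
(-17.678, 17.678)
(-10.607, 10.607)

Answer: (0, 0)
(-7.071, 7.071)
(-9.192, 9.192)
(-23.335, 23.335)
(-19.799, 19.799)
(-17.678, 17.678)
(-10.607, 10.607)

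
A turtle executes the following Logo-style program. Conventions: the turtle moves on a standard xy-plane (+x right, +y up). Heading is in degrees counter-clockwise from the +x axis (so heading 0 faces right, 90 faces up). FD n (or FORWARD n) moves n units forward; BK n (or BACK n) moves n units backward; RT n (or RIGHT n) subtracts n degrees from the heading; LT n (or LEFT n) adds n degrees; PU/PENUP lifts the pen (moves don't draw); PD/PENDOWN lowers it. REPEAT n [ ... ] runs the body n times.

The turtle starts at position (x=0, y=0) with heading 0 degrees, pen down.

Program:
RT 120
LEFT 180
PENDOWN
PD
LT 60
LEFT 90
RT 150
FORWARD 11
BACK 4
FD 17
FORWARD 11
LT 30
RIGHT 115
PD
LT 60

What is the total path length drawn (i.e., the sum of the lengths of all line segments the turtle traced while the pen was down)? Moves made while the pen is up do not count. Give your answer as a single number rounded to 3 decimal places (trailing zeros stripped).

Answer: 43

Derivation:
Executing turtle program step by step:
Start: pos=(0,0), heading=0, pen down
RT 120: heading 0 -> 240
LT 180: heading 240 -> 60
PD: pen down
PD: pen down
LT 60: heading 60 -> 120
LT 90: heading 120 -> 210
RT 150: heading 210 -> 60
FD 11: (0,0) -> (5.5,9.526) [heading=60, draw]
BK 4: (5.5,9.526) -> (3.5,6.062) [heading=60, draw]
FD 17: (3.5,6.062) -> (12,20.785) [heading=60, draw]
FD 11: (12,20.785) -> (17.5,30.311) [heading=60, draw]
LT 30: heading 60 -> 90
RT 115: heading 90 -> 335
PD: pen down
LT 60: heading 335 -> 35
Final: pos=(17.5,30.311), heading=35, 4 segment(s) drawn

Segment lengths:
  seg 1: (0,0) -> (5.5,9.526), length = 11
  seg 2: (5.5,9.526) -> (3.5,6.062), length = 4
  seg 3: (3.5,6.062) -> (12,20.785), length = 17
  seg 4: (12,20.785) -> (17.5,30.311), length = 11
Total = 43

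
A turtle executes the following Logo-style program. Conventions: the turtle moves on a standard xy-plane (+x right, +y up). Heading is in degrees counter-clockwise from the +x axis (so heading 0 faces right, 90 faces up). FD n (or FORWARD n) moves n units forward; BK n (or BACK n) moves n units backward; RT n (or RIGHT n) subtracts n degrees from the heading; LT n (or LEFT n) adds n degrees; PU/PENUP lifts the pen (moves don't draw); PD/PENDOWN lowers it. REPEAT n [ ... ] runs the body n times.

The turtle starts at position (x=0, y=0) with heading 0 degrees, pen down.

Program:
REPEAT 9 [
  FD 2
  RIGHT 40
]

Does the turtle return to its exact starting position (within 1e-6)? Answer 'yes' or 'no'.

Executing turtle program step by step:
Start: pos=(0,0), heading=0, pen down
REPEAT 9 [
  -- iteration 1/9 --
  FD 2: (0,0) -> (2,0) [heading=0, draw]
  RT 40: heading 0 -> 320
  -- iteration 2/9 --
  FD 2: (2,0) -> (3.532,-1.286) [heading=320, draw]
  RT 40: heading 320 -> 280
  -- iteration 3/9 --
  FD 2: (3.532,-1.286) -> (3.879,-3.255) [heading=280, draw]
  RT 40: heading 280 -> 240
  -- iteration 4/9 --
  FD 2: (3.879,-3.255) -> (2.879,-4.987) [heading=240, draw]
  RT 40: heading 240 -> 200
  -- iteration 5/9 --
  FD 2: (2.879,-4.987) -> (1,-5.671) [heading=200, draw]
  RT 40: heading 200 -> 160
  -- iteration 6/9 --
  FD 2: (1,-5.671) -> (-0.879,-4.987) [heading=160, draw]
  RT 40: heading 160 -> 120
  -- iteration 7/9 --
  FD 2: (-0.879,-4.987) -> (-1.879,-3.255) [heading=120, draw]
  RT 40: heading 120 -> 80
  -- iteration 8/9 --
  FD 2: (-1.879,-3.255) -> (-1.532,-1.286) [heading=80, draw]
  RT 40: heading 80 -> 40
  -- iteration 9/9 --
  FD 2: (-1.532,-1.286) -> (0,0) [heading=40, draw]
  RT 40: heading 40 -> 0
]
Final: pos=(0,0), heading=0, 9 segment(s) drawn

Start position: (0, 0)
Final position: (0, 0)
Distance = 0; < 1e-6 -> CLOSED

Answer: yes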